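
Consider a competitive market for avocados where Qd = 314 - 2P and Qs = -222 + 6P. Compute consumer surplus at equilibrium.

Equilibrium: 314 - 2P = -222 + 6P gives P* = 67, Q* = 180.
Demand choke price (Qd = 0): P = 157.
CS = ½(157 − 67)(180) = 8100.

Consumer surplus = 8100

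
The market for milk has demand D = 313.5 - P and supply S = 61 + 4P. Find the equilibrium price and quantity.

Set D = S: 313.5 - P = 61 + 4P.
252.5 = 5P, so P* = 50.5.
Q* = 313.5 − 1(50.5) = 263.

P* = 50.5, Q* = 263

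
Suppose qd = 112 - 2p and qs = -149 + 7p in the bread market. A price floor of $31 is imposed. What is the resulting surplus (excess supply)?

Surplus = 18

Equilibrium price would be p* = 29, so the floor at 31 binds.
At p = 31: qd = 50, qs = 68.
Surplus = 68 − 50 = 18.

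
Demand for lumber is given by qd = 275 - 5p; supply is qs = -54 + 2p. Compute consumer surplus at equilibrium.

Equilibrium: 275 - 5p = -54 + 2p gives p* = 47, q* = 40.
Demand choke price (qd = 0): p = 55.
CS = ½(55 − 47)(40) = 160.

Consumer surplus = 160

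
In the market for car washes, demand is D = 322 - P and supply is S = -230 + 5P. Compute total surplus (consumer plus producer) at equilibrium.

Total surplus = 31740

Equilibrium: 322 - P = -230 + 5P gives P* = 92, Q* = 230.
Demand choke price: P = 322; supply starts at P = 46.
CS = ½(322 − 92)(230) = 26450; PS = ½(92 − 46)(230) = 5290.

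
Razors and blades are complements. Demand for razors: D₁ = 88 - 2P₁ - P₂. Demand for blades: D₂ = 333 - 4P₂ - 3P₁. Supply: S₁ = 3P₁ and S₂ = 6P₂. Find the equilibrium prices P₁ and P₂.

P₁ = 547/47, P₂ = 1401/47

Market 1: 88 - 2P₁ - P₂ = 3P₁ → 5P₁ + P₂ = 88.
Market 2: 10P₂ + 3P₁ = 333.
Eliminating P₂: 10×(1) − 1×(2) gives 47P₁ = 547, so P₁ = 547/47.
Back-substitute into (2): P₂ = (333 − 3×547/47) / 10 = 1401/47.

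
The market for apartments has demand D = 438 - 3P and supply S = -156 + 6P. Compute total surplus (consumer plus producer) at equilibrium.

Equilibrium: 438 - 3P = -156 + 6P gives P* = 66, Q* = 240.
Demand choke price: P = 146; supply starts at P = 26.
CS = ½(146 − 66)(240) = 9600; PS = ½(66 − 26)(240) = 4800.

Total surplus = 14400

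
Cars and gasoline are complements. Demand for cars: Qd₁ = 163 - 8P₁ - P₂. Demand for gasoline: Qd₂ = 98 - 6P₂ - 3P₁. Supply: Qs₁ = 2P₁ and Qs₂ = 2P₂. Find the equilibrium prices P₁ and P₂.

Market 1: 163 - 8P₁ - P₂ = 2P₁ → 10P₁ + P₂ = 163.
Market 2: 8P₂ + 3P₁ = 98.
Eliminating P₂: 8×(1) − 1×(2) gives 77P₁ = 1206, so P₁ = 1206/77.
Back-substitute into (2): P₂ = (98 − 3×1206/77) / 8 = 491/77.

P₁ = 1206/77, P₂ = 491/77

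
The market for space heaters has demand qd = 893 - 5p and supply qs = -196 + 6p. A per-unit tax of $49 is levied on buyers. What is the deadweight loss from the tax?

Deadweight loss = 36015/11

Pre-tax equilibrium: p* = 99, q* = 398.
Tax on buyers shifts demand to qd = 893 − 5(p + 49) = 648 - 5p.
648 - 5p = -196 + 6p gives seller price ps = 844/11; buyers pay pb = 844/11 + 49 = 1383/11.
New quantity: q = 893 − 5(1383/11) = 2908/11.
DWL = ½ × 49 × (398 − 2908/11) = 36015/11.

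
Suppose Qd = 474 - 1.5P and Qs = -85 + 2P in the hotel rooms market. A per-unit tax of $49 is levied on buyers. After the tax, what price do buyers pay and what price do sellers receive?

Buyers pay 1314/7, sellers receive 971/7

Pre-tax equilibrium: P* = 1118/7, Q* = 1641/7.
Tax on buyers shifts demand to Qd = 474 − 1.5(P + 49) = 400.5 - 1.5P.
400.5 - 1.5P = -85 + 2P gives seller price Ps = 971/7; buyers pay Pb = 971/7 + 49 = 1314/7.
New quantity: Q = 474 − 1.5(1314/7) = 1347/7.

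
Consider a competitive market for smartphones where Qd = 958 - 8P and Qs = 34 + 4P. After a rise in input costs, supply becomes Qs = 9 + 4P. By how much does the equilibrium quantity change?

Original equilibrium: P* = 77, Q* = 342.
New equilibrium: 958 - 8P = 9 + 4P, so 949 = 12P and P' = 949/12; Q' = 958 − 8(949/12) = 976/3.
Change in quantity: 976/3 − 342 = -50/3.

ΔQ = -50/3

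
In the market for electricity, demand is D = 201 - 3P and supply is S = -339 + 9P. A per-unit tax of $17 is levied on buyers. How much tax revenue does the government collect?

Tax revenue = 471.75

Pre-tax equilibrium: P* = 45, Q* = 66.
Tax on buyers shifts demand to D = 201 − 3(P + 17) = 150 - 3P.
150 - 3P = -339 + 9P gives seller price Ps = 40.75; buyers pay Pb = 40.75 + 17 = 57.75.
New quantity: Q = 201 − 3(57.75) = 27.75.
Revenue = 17 × 27.75 = 471.75.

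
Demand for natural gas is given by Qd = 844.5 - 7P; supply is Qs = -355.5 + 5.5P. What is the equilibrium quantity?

Q* = 172.5

Set Qd = Qs: 844.5 - 7P = -355.5 + 5.5P.
1200 = 12.5P, so P* = 96.
Q* = 844.5 − 7(96) = 172.5.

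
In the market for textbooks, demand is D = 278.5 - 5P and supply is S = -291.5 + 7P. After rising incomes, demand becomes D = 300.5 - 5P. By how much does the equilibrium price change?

ΔP = 11/6

Original equilibrium: P* = 47.5, Q* = 41.
New equilibrium: 300.5 - 5P = -291.5 + 7P, so 592 = 12P and P' = 148/3; Q' = 300.5 − 5(148/3) = 323/6.
Change in price: 148/3 − 47.5 = 11/6.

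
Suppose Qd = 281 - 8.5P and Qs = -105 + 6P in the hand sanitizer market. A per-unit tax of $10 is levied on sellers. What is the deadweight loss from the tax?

Deadweight loss = 5100/29

Pre-tax equilibrium: P* = 772/29, Q* = 1587/29.
Tax on sellers shifts supply to Qs = -105 + 6(P − 10) = -165 + 6P.
281 - 8.5P = -165 + 6P gives buyer price Pb = 892/29; sellers receive Ps = 892/29 − 10 = 602/29.
New quantity: Q = 281 − 8.5(892/29) = 567/29.
DWL = ½ × 10 × (1587/29 − 567/29) = 5100/29.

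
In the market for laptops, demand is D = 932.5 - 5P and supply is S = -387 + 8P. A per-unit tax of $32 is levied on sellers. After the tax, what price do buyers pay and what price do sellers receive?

Buyers pay 3151/26, sellers receive 2319/26

Pre-tax equilibrium: P* = 101.5, Q* = 425.
Tax on sellers shifts supply to S = -387 + 8(P − 32) = -643 + 8P.
932.5 - 5P = -643 + 8P gives buyer price Pb = 3151/26; sellers receive Ps = 3151/26 − 32 = 2319/26.
New quantity: Q = 932.5 − 5(3151/26) = 4245/13.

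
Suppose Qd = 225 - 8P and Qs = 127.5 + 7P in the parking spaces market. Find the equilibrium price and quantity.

P* = 6.5, Q* = 173

Set Qd = Qs: 225 - 8P = 127.5 + 7P.
97.5 = 15P, so P* = 6.5.
Q* = 225 − 8(6.5) = 173.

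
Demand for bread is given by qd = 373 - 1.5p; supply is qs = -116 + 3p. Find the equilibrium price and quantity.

p* = 326/3, q* = 210

Set qd = qs: 373 - 1.5p = -116 + 3p.
489 = 4.5p, so p* = 326/3.
q* = 373 − 1.5(326/3) = 210.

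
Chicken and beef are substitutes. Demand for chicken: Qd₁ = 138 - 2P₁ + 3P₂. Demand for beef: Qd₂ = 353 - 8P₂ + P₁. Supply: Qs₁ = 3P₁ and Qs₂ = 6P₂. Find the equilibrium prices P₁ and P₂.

P₁ = 2991/67, P₂ = 1903/67

Market 1: 138 - 2P₁ + 3P₂ = 3P₁ → 5P₁ - 3P₂ = 138.
Market 2: 14P₂ - P₁ = 353.
Eliminating P₂: 14×(1) + 3×(2) gives 67P₁ = 2991, so P₁ = 2991/67.
Back-substitute into (2): P₂ = (353 + 1×2991/67) / 14 = 1903/67.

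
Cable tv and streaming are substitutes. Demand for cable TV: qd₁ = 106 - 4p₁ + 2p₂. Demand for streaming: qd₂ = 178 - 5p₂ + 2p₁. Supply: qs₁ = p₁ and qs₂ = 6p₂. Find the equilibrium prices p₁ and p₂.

Market 1: 106 - 4p₁ + 2p₂ = p₁ → 5p₁ - 2p₂ = 106.
Market 2: 11p₂ - 2p₁ = 178.
Eliminating p₂: 11×(1) + 2×(2) gives 51p₁ = 1522, so p₁ = 1522/51.
Back-substitute into (2): p₂ = (178 + 2×1522/51) / 11 = 1102/51.

p₁ = 1522/51, p₂ = 1102/51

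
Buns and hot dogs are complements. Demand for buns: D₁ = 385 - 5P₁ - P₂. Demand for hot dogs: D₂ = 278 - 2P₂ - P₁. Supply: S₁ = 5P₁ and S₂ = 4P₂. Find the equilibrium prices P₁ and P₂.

Market 1: 385 - 5P₁ - P₂ = 5P₁ → 10P₁ + P₂ = 385.
Market 2: 6P₂ + P₁ = 278.
Eliminating P₂: 6×(1) − 1×(2) gives 59P₁ = 2032, so P₁ = 2032/59.
Back-substitute into (2): P₂ = (278 − 1×2032/59) / 6 = 2395/59.

P₁ = 2032/59, P₂ = 2395/59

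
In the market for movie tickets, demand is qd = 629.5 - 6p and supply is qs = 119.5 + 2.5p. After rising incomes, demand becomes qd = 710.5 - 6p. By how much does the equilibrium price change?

Original equilibrium: p* = 60, q* = 269.5.
New equilibrium: 710.5 - 6p = 119.5 + 2.5p, so 591 = 8.5p and p' = 1182/17; q' = 710.5 − 6(1182/17) = 9973/34.
Change in price: 1182/17 − 60 = 162/17.

Δp = 162/17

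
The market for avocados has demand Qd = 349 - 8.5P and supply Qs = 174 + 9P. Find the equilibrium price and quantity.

Set Qd = Qs: 349 - 8.5P = 174 + 9P.
175 = 17.5P, so P* = 10.
Q* = 349 − 8.5(10) = 264.

P* = 10, Q* = 264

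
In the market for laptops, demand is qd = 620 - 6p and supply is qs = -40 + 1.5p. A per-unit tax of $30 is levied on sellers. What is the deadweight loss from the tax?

Deadweight loss = 540

Pre-tax equilibrium: p* = 88, q* = 92.
Tax on sellers shifts supply to qs = -40 + 1.5(p − 30) = -85 + 1.5p.
620 - 6p = -85 + 1.5p gives buyer price pb = 94; sellers receive ps = 94 − 30 = 64.
New quantity: q = 620 − 6(94) = 56.
DWL = ½ × 30 × (92 − 56) = 540.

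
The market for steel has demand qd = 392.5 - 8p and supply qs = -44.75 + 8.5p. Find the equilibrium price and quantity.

Set qd = qs: 392.5 - 8p = -44.75 + 8.5p.
437.25 = 16.5p, so p* = 26.5.
q* = 392.5 − 8(26.5) = 180.5.

p* = 26.5, q* = 180.5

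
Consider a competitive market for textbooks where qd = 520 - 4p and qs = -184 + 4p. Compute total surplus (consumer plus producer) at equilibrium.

Total surplus = 7056

Equilibrium: 520 - 4p = -184 + 4p gives p* = 88, q* = 168.
Demand choke price: p = 130; supply starts at p = 46.
CS = ½(130 − 88)(168) = 3528; PS = ½(88 − 46)(168) = 3528.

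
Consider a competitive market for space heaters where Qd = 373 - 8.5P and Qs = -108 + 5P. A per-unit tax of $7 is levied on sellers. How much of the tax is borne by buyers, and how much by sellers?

Pre-tax equilibrium: P* = 962/27, Q* = 1894/27.
Tax on sellers shifts supply to Qs = -108 + 5(P − 7) = -143 + 5P.
373 - 8.5P = -143 + 5P gives buyer price Pb = 344/9; sellers receive Ps = 344/9 − 7 = 281/9.
New quantity: Q = 373 − 8.5(344/9) = 433/9.
Buyer burden = 344/9 − 962/27 = 70/27; seller burden = 962/27 − 281/9 = 119/27.

Buyers bear 70/27, sellers bear 119/27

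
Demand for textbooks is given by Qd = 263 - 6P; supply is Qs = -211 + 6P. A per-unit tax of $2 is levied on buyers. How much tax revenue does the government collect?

Pre-tax equilibrium: P* = 39.5, Q* = 26.
Tax on buyers shifts demand to Qd = 263 − 6(P + 2) = 251 - 6P.
251 - 6P = -211 + 6P gives seller price Ps = 38.5; buyers pay Pb = 38.5 + 2 = 40.5.
New quantity: Q = 263 − 6(40.5) = 20.
Revenue = 2 × 20 = 40.

Tax revenue = 40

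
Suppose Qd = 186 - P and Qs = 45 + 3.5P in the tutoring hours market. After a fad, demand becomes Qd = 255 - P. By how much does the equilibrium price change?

Original equilibrium: P* = 94/3, Q* = 464/3.
New equilibrium: 255 - P = 45 + 3.5P, so 210 = 4.5P and P' = 140/3; Q' = 255 − 1(140/3) = 625/3.
Change in price: 140/3 − 94/3 = 46/3.

ΔP = 46/3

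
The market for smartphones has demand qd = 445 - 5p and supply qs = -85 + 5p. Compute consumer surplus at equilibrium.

Equilibrium: 445 - 5p = -85 + 5p gives p* = 53, q* = 180.
Demand choke price (qd = 0): p = 89.
CS = ½(89 − 53)(180) = 3240.

Consumer surplus = 3240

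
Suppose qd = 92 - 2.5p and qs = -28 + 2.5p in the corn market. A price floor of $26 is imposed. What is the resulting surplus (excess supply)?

Equilibrium price would be p* = 24, so the floor at 26 binds.
At p = 26: qd = 27, qs = 37.
Surplus = 37 − 27 = 10.

Surplus = 10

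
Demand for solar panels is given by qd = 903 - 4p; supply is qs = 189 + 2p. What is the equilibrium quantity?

Set qd = qs: 903 - 4p = 189 + 2p.
714 = 6p, so p* = 119.
q* = 903 − 4(119) = 427.

q* = 427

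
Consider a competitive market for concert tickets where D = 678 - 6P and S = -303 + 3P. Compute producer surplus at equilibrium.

Equilibrium: 678 - 6P = -303 + 3P gives P* = 109, Q* = 24.
Supply starts at P = 101 (where S = 0).
PS = ½(109 − 101)(24) = 96.

Producer surplus = 96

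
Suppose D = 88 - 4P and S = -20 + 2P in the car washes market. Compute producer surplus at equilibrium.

Producer surplus = 64

Equilibrium: 88 - 4P = -20 + 2P gives P* = 18, Q* = 16.
Supply starts at P = 10 (where S = 0).
PS = ½(18 − 10)(16) = 64.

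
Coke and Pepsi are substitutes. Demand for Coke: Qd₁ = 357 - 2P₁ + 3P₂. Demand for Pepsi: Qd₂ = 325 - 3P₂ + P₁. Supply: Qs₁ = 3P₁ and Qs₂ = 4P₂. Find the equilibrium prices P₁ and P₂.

P₁ = 108.5625, P₂ = 61.9375

Market 1: 357 - 2P₁ + 3P₂ = 3P₁ → 5P₁ - 3P₂ = 357.
Market 2: 7P₂ - P₁ = 325.
Eliminating P₂: 7×(1) + 3×(2) gives 32P₁ = 3474, so P₁ = 108.5625.
Back-substitute into (2): P₂ = (325 + 1×108.5625) / 7 = 61.9375.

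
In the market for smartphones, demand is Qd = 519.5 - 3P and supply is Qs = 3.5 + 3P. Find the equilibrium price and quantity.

Set Qd = Qs: 519.5 - 3P = 3.5 + 3P.
516 = 6P, so P* = 86.
Q* = 519.5 − 3(86) = 261.5.

P* = 86, Q* = 261.5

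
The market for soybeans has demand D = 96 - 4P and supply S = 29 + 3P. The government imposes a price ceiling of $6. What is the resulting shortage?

Shortage = 25

Equilibrium price would be P* = 67/7, so the ceiling at 6 binds.
At P = 6: D = 96 − 4(6) = 72, S = 29 + 3(6) = 47.
Shortage = 72 − 47 = 25.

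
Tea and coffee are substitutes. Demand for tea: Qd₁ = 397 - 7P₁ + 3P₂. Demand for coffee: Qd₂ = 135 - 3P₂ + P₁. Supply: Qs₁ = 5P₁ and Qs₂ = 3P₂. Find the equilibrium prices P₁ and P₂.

P₁ = 929/23, P₂ = 2017/69

Market 1: 397 - 7P₁ + 3P₂ = 5P₁ → 12P₁ - 3P₂ = 397.
Market 2: 6P₂ - P₁ = 135.
Eliminating P₂: 6×(1) + 3×(2) gives 69P₁ = 2787, so P₁ = 929/23.
Back-substitute into (2): P₂ = (135 + 1×929/23) / 6 = 2017/69.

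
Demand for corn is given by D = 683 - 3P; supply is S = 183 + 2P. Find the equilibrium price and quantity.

Set D = S: 683 - 3P = 183 + 2P.
500 = 5P, so P* = 100.
Q* = 683 − 3(100) = 383.

P* = 100, Q* = 383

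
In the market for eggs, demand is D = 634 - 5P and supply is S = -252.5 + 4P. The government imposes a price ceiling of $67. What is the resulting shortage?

Shortage = 283.5

Equilibrium price would be P* = 98.5, so the ceiling at 67 binds.
At P = 67: D = 634 − 5(67) = 299, S = -252.5 + 4(67) = 15.5.
Shortage = 299 − 15.5 = 283.5.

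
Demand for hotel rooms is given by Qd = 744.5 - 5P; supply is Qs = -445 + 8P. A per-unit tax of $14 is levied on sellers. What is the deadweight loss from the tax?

Deadweight loss = 3920/13

Pre-tax equilibrium: P* = 91.5, Q* = 287.
Tax on sellers shifts supply to Qs = -445 + 8(P − 14) = -557 + 8P.
744.5 - 5P = -557 + 8P gives buyer price Pb = 2603/26; sellers receive Ps = 2603/26 − 14 = 2239/26.
New quantity: Q = 744.5 − 5(2603/26) = 3171/13.
DWL = ½ × 14 × (287 − 3171/13) = 3920/13.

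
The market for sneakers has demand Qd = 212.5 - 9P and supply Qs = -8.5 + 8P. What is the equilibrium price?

Set Qd = Qs: 212.5 - 9P = -8.5 + 8P.
221 = 17P, so P* = 13.
Q* = 212.5 − 9(13) = 95.5.

P* = 13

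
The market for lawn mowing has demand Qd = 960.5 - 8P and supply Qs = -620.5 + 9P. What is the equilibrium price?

Set Qd = Qs: 960.5 - 8P = -620.5 + 9P.
1581 = 17P, so P* = 93.
Q* = 960.5 − 8(93) = 216.5.

P* = 93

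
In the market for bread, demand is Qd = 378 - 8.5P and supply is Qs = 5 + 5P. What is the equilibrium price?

Set Qd = Qs: 378 - 8.5P = 5 + 5P.
373 = 13.5P, so P* = 746/27.
Q* = 378 − 8.5(746/27) = 3865/27.

P* = 746/27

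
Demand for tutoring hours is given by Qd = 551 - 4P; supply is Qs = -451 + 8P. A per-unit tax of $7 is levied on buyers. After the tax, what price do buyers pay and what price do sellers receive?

Buyers pay 529/6, sellers receive 487/6

Pre-tax equilibrium: P* = 83.5, Q* = 217.
Tax on buyers shifts demand to Qd = 551 − 4(P + 7) = 523 - 4P.
523 - 4P = -451 + 8P gives seller price Ps = 487/6; buyers pay Pb = 487/6 + 7 = 529/6.
New quantity: Q = 551 − 4(529/6) = 595/3.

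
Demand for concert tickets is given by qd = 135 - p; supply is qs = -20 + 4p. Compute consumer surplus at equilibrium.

Consumer surplus = 5408

Equilibrium: 135 - p = -20 + 4p gives p* = 31, q* = 104.
Demand choke price (qd = 0): p = 135.
CS = ½(135 − 31)(104) = 5408.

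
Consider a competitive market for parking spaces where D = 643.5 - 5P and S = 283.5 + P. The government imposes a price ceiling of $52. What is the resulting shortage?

Equilibrium price would be P* = 60, so the ceiling at 52 binds.
At P = 52: D = 643.5 − 5(52) = 383.5, S = 283.5 + 1(52) = 335.5.
Shortage = 383.5 − 335.5 = 48.

Shortage = 48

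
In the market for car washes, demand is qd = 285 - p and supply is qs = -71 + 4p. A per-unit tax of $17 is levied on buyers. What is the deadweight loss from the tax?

Deadweight loss = 115.6

Pre-tax equilibrium: p* = 71.2, q* = 213.8.
Tax on buyers shifts demand to qd = 285 − 1(p + 17) = 268 - p.
268 - p = -71 + 4p gives seller price ps = 67.8; buyers pay pb = 67.8 + 17 = 84.8.
New quantity: q = 285 − 1(84.8) = 200.2.
DWL = ½ × 17 × (213.8 − 200.2) = 115.6.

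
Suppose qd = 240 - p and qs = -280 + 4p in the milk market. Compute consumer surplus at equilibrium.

Consumer surplus = 9248

Equilibrium: 240 - p = -280 + 4p gives p* = 104, q* = 136.
Demand choke price (qd = 0): p = 240.
CS = ½(240 − 104)(136) = 9248.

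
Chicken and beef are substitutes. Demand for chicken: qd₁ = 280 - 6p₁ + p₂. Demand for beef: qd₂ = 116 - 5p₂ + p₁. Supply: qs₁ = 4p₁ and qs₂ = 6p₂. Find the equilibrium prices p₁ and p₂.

p₁ = 3196/109, p₂ = 1440/109

Market 1: 280 - 6p₁ + p₂ = 4p₁ → 10p₁ - p₂ = 280.
Market 2: 11p₂ - p₁ = 116.
Eliminating p₂: 11×(1) + 1×(2) gives 109p₁ = 3196, so p₁ = 3196/109.
Back-substitute into (2): p₂ = (116 + 1×3196/109) / 11 = 1440/109.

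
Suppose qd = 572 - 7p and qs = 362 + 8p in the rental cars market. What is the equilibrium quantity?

Set qd = qs: 572 - 7p = 362 + 8p.
210 = 15p, so p* = 14.
q* = 572 − 7(14) = 474.

q* = 474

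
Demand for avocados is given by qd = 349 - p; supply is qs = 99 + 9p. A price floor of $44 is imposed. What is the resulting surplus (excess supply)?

Equilibrium price would be p* = 25, so the floor at 44 binds.
At p = 44: qd = 305, qs = 495.
Surplus = 495 − 305 = 190.

Surplus = 190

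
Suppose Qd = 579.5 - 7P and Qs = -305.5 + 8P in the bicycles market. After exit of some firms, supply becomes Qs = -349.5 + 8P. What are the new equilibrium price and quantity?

Original equilibrium: P* = 59, Q* = 166.5.
New equilibrium: 579.5 - 7P = -349.5 + 8P, so 929 = 15P and P' = 929/15; Q' = 579.5 − 7(929/15) = 4379/30.

P' = 929/15, Q' = 4379/30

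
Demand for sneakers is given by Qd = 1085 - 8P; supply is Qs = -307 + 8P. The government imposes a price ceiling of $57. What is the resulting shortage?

Shortage = 480

Equilibrium price would be P* = 87, so the ceiling at 57 binds.
At P = 57: Qd = 1085 − 8(57) = 629, Qs = -307 + 8(57) = 149.
Shortage = 629 − 149 = 480.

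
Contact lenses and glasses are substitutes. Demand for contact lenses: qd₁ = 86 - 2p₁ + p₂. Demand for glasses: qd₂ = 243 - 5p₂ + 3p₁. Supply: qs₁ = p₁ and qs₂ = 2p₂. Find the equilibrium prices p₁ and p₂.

p₁ = 845/18, p₂ = 329/6

Market 1: 86 - 2p₁ + p₂ = p₁ → 3p₁ - p₂ = 86.
Market 2: 7p₂ - 3p₁ = 243.
Eliminating p₂: 7×(1) + 1×(2) gives 18p₁ = 845, so p₁ = 845/18.
Back-substitute into (2): p₂ = (243 + 3×845/18) / 7 = 329/6.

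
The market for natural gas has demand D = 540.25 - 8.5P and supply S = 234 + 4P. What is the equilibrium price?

Set D = S: 540.25 - 8.5P = 234 + 4P.
306.25 = 12.5P, so P* = 24.5.
Q* = 540.25 − 8.5(24.5) = 332.

P* = 24.5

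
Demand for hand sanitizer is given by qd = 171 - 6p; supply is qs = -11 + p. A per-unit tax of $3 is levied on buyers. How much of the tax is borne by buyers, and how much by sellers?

Pre-tax equilibrium: p* = 26, q* = 15.
Tax on buyers shifts demand to qd = 171 − 6(p + 3) = 153 - 6p.
153 - 6p = -11 + p gives seller price ps = 164/7; buyers pay pb = 164/7 + 3 = 185/7.
New quantity: q = 171 − 6(185/7) = 87/7.
Buyer burden = 185/7 − 26 = 3/7; seller burden = 26 − 164/7 = 18/7.

Buyers bear 3/7, sellers bear 18/7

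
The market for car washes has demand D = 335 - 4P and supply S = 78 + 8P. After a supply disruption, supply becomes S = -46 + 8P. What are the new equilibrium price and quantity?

P' = 31.75, Q' = 208

Original equilibrium: P* = 257/12, Q* = 748/3.
New equilibrium: 335 - 4P = -46 + 8P, so 381 = 12P and P' = 31.75; Q' = 335 − 4(31.75) = 208.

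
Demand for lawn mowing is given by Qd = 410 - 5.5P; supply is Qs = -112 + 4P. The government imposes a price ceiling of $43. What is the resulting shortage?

Shortage = 113.5

Equilibrium price would be P* = 1044/19, so the ceiling at 43 binds.
At P = 43: Qd = 410 − 5.5(43) = 173.5, Qs = -112 + 4(43) = 60.
Shortage = 173.5 − 60 = 113.5.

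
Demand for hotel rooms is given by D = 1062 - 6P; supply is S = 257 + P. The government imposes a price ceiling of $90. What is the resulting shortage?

Shortage = 175

Equilibrium price would be P* = 115, so the ceiling at 90 binds.
At P = 90: D = 1062 − 6(90) = 522, S = 257 + 1(90) = 347.
Shortage = 522 − 347 = 175.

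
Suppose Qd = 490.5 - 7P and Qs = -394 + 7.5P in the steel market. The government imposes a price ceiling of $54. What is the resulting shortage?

Shortage = 101.5

Equilibrium price would be P* = 61, so the ceiling at 54 binds.
At P = 54: Qd = 490.5 − 7(54) = 112.5, Qs = -394 + 7.5(54) = 11.
Shortage = 112.5 − 11 = 101.5.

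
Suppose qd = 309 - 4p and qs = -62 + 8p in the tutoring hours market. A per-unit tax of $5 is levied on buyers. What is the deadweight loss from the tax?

Deadweight loss = 100/3

Pre-tax equilibrium: p* = 371/12, q* = 556/3.
Tax on buyers shifts demand to qd = 309 − 4(p + 5) = 289 - 4p.
289 - 4p = -62 + 8p gives seller price ps = 29.25; buyers pay pb = 29.25 + 5 = 34.25.
New quantity: q = 309 − 4(34.25) = 172.
DWL = ½ × 5 × (556/3 − 172) = 100/3.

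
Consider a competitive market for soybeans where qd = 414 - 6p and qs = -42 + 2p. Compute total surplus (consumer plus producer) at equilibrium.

Total surplus = 1728

Equilibrium: 414 - 6p = -42 + 2p gives p* = 57, q* = 72.
Demand choke price: p = 69; supply starts at p = 21.
CS = ½(69 − 57)(72) = 432; PS = ½(57 − 21)(72) = 1296.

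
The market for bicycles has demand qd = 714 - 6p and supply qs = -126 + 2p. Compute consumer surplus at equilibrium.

Equilibrium: 714 - 6p = -126 + 2p gives p* = 105, q* = 84.
Demand choke price (qd = 0): p = 119.
CS = ½(119 − 105)(84) = 588.

Consumer surplus = 588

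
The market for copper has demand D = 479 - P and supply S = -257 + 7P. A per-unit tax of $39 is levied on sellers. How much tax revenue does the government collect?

Tax revenue = 13762.125

Pre-tax equilibrium: P* = 92, Q* = 387.
Tax on sellers shifts supply to S = -257 + 7(P − 39) = -530 + 7P.
479 - P = -530 + 7P gives buyer price Pb = 126.125; sellers receive Ps = 126.125 − 39 = 87.125.
New quantity: Q = 479 − 1(126.125) = 352.875.
Revenue = 39 × 352.875 = 13762.125.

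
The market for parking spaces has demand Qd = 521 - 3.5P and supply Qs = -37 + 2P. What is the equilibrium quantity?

Q* = 1825/11

Set Qd = Qs: 521 - 3.5P = -37 + 2P.
558 = 5.5P, so P* = 1116/11.
Q* = 521 − 3.5(1116/11) = 1825/11.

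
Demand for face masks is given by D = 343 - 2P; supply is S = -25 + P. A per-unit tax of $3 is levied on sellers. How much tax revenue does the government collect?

Pre-tax equilibrium: P* = 368/3, Q* = 293/3.
Tax on sellers shifts supply to S = -25 + 1(P − 3) = -28 + P.
343 - 2P = -28 + P gives buyer price Pb = 371/3; sellers receive Ps = 371/3 − 3 = 362/3.
New quantity: Q = 343 − 2(371/3) = 287/3.
Revenue = 3 × 287/3 = 287.

Tax revenue = 287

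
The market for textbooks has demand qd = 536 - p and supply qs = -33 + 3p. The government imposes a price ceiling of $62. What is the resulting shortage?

Shortage = 321

Equilibrium price would be p* = 142.25, so the ceiling at 62 binds.
At p = 62: qd = 536 − 1(62) = 474, qs = -33 + 3(62) = 153.
Shortage = 474 − 153 = 321.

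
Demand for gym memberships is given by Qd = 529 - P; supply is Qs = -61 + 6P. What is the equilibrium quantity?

Set Qd = Qs: 529 - P = -61 + 6P.
590 = 7P, so P* = 590/7.
Q* = 529 − 1(590/7) = 3113/7.

Q* = 3113/7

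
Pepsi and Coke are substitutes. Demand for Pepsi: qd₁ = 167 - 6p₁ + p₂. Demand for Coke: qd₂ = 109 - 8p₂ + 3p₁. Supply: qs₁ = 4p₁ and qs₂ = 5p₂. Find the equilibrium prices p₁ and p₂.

Market 1: 167 - 6p₁ + p₂ = 4p₁ → 10p₁ - p₂ = 167.
Market 2: 13p₂ - 3p₁ = 109.
Eliminating p₂: 13×(1) + 1×(2) gives 127p₁ = 2280, so p₁ = 2280/127.
Back-substitute into (2): p₂ = (109 + 3×2280/127) / 13 = 1591/127.

p₁ = 2280/127, p₂ = 1591/127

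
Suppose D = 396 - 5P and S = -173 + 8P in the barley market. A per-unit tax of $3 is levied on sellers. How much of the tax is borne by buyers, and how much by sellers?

Buyers bear 24/13, sellers bear 15/13

Pre-tax equilibrium: P* = 569/13, Q* = 2303/13.
Tax on sellers shifts supply to S = -173 + 8(P − 3) = -197 + 8P.
396 - 5P = -197 + 8P gives buyer price Pb = 593/13; sellers receive Ps = 593/13 − 3 = 554/13.
New quantity: Q = 396 − 5(593/13) = 2183/13.
Buyer burden = 593/13 − 569/13 = 24/13; seller burden = 569/13 − 554/13 = 15/13.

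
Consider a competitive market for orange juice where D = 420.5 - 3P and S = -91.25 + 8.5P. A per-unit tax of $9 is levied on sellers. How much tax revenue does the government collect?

Tax revenue = 55278/23

Pre-tax equilibrium: P* = 44.5, Q* = 287.
Tax on sellers shifts supply to S = -91.25 + 8.5(P − 9) = -167.75 + 8.5P.
420.5 - 3P = -167.75 + 8.5P gives buyer price Pb = 2353/46; sellers receive Ps = 2353/46 − 9 = 1939/46.
New quantity: Q = 420.5 − 3(2353/46) = 6142/23.
Revenue = 9 × 6142/23 = 55278/23.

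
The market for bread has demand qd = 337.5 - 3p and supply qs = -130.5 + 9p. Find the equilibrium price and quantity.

p* = 39, q* = 220.5

Set qd = qs: 337.5 - 3p = -130.5 + 9p.
468 = 12p, so p* = 39.
q* = 337.5 − 3(39) = 220.5.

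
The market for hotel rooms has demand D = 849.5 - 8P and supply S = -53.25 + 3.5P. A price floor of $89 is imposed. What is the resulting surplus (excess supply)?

Surplus = 120.75

Equilibrium price would be P* = 78.5, so the floor at 89 binds.
At P = 89: D = 137.5, S = 258.25.
Surplus = 258.25 − 137.5 = 120.75.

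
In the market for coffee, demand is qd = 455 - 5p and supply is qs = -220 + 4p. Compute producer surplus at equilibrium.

Producer surplus = 800

Equilibrium: 455 - 5p = -220 + 4p gives p* = 75, q* = 80.
Supply starts at p = 55 (where qs = 0).
PS = ½(75 − 55)(80) = 800.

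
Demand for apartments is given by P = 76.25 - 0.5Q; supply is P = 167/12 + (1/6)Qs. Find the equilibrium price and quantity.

P* = 29.5, Q* = 93.5

Set the two price expressions equal: 76.25 - 0.5Q = 167/12 + (1/6)Q.
187/3 = (2/3)Q, so Q* = 93.5.
P* = 76.25 − (0.5)(93.5) = 29.5.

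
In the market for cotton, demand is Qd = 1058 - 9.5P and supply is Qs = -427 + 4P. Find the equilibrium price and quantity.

Set Qd = Qs: 1058 - 9.5P = -427 + 4P.
1485 = 13.5P, so P* = 110.
Q* = 1058 − 9.5(110) = 13.

P* = 110, Q* = 13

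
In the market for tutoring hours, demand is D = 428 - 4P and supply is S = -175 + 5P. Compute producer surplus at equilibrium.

Equilibrium: 428 - 4P = -175 + 5P gives P* = 67, Q* = 160.
Supply starts at P = 35 (where S = 0).
PS = ½(67 − 35)(160) = 2560.

Producer surplus = 2560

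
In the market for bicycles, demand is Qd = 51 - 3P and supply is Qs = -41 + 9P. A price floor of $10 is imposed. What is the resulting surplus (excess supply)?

Equilibrium price would be P* = 23/3, so the floor at 10 binds.
At P = 10: Qd = 21, Qs = 49.
Surplus = 49 − 21 = 28.

Surplus = 28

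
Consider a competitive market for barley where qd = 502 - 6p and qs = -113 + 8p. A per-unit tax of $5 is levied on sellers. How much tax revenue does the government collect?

Pre-tax equilibrium: p* = 615/14, q* = 1669/7.
Tax on sellers shifts supply to qs = -113 + 8(p − 5) = -153 + 8p.
502 - 6p = -153 + 8p gives buyer price pb = 655/14; sellers receive ps = 655/14 − 5 = 585/14.
New quantity: q = 502 − 6(655/14) = 1549/7.
Revenue = 5 × 1549/7 = 7745/7.

Tax revenue = 7745/7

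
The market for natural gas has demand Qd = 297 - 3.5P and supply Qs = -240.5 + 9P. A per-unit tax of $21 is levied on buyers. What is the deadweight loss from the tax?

Pre-tax equilibrium: P* = 43, Q* = 146.5.
Tax on buyers shifts demand to Qd = 297 − 3.5(P + 21) = 223.5 - 3.5P.
223.5 - 3.5P = -240.5 + 9P gives seller price Ps = 37.12; buyers pay Pb = 37.12 + 21 = 58.12.
New quantity: Q = 297 − 3.5(58.12) = 93.58.
DWL = ½ × 21 × (146.5 − 93.58) = 555.66.

Deadweight loss = 555.66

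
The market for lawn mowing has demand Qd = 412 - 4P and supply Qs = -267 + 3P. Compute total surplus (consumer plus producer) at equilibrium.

Total surplus = 168

Equilibrium: 412 - 4P = -267 + 3P gives P* = 97, Q* = 24.
Demand choke price: P = 103; supply starts at P = 89.
CS = ½(103 − 97)(24) = 72; PS = ½(97 − 89)(24) = 96.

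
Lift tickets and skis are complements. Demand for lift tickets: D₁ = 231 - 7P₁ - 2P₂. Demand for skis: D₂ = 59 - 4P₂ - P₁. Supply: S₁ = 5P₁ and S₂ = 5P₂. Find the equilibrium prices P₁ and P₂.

P₁ = 18.5, P₂ = 4.5

Market 1: 231 - 7P₁ - 2P₂ = 5P₁ → 12P₁ + 2P₂ = 231.
Market 2: 9P₂ + P₁ = 59.
Eliminating P₂: 9×(1) − 2×(2) gives 106P₁ = 1961, so P₁ = 18.5.
Back-substitute into (2): P₂ = (59 − 1×18.5) / 9 = 4.5.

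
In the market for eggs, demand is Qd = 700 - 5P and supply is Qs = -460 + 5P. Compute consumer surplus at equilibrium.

Consumer surplus = 1440

Equilibrium: 700 - 5P = -460 + 5P gives P* = 116, Q* = 120.
Demand choke price (Qd = 0): P = 140.
CS = ½(140 − 116)(120) = 1440.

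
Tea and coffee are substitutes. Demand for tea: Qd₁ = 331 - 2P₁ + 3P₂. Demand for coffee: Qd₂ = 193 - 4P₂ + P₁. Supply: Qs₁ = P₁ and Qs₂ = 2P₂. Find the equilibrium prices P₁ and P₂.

Market 1: 331 - 2P₁ + 3P₂ = P₁ → 3P₁ - 3P₂ = 331.
Market 2: 6P₂ - P₁ = 193.
Eliminating P₂: 6×(1) + 3×(2) gives 15P₁ = 2565, so P₁ = 171.
Back-substitute into (2): P₂ = (193 + 1×171) / 6 = 182/3.

P₁ = 171, P₂ = 182/3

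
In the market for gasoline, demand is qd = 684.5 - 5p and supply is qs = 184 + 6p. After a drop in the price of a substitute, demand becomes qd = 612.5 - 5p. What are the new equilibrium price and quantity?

Original equilibrium: p* = 45.5, q* = 457.
New equilibrium: 612.5 - 5p = 184 + 6p, so 428.5 = 11p and p' = 857/22; q' = 612.5 − 5(857/22) = 4595/11.

p' = 857/22, q' = 4595/11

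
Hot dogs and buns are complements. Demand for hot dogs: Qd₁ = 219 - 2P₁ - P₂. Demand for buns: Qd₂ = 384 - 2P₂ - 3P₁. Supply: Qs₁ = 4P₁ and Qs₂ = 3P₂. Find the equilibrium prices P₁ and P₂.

P₁ = 79/3, P₂ = 61

Market 1: 219 - 2P₁ - P₂ = 4P₁ → 6P₁ + P₂ = 219.
Market 2: 5P₂ + 3P₁ = 384.
Eliminating P₂: 5×(1) − 1×(2) gives 27P₁ = 711, so P₁ = 79/3.
Back-substitute into (2): P₂ = (384 − 3×79/3) / 5 = 61.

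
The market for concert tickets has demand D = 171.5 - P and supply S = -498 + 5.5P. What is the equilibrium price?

P* = 103

Set D = S: 171.5 - P = -498 + 5.5P.
669.5 = 6.5P, so P* = 103.
Q* = 171.5 − 1(103) = 68.5.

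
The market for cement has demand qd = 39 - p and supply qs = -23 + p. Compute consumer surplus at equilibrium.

Equilibrium: 39 - p = -23 + p gives p* = 31, q* = 8.
Demand choke price (qd = 0): p = 39.
CS = ½(39 − 31)(8) = 32.

Consumer surplus = 32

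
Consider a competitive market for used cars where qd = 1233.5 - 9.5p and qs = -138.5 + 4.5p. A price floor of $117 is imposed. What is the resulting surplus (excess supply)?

Equilibrium price would be p* = 98, so the floor at 117 binds.
At p = 117: qd = 122, qs = 388.
Surplus = 388 − 122 = 266.

Surplus = 266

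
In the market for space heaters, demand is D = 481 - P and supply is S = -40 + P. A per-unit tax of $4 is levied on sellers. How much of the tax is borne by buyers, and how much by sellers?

Buyers bear $2, sellers bear $2

Pre-tax equilibrium: P* = 260.5, Q* = 220.5.
Tax on sellers shifts supply to S = -40 + 1(P − 4) = -44 + P.
481 - P = -44 + P gives buyer price Pb = 262.5; sellers receive Ps = 262.5 − 4 = 258.5.
New quantity: Q = 481 − 1(262.5) = 218.5.
Buyer burden = 262.5 − 260.5 = 2; seller burden = 260.5 − 258.5 = 2.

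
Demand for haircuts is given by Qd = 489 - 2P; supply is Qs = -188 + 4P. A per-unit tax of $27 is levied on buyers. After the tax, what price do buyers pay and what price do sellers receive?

Buyers pay 785/6, sellers receive 623/6

Pre-tax equilibrium: P* = 677/6, Q* = 790/3.
Tax on buyers shifts demand to Qd = 489 − 2(P + 27) = 435 - 2P.
435 - 2P = -188 + 4P gives seller price Ps = 623/6; buyers pay Pb = 623/6 + 27 = 785/6.
New quantity: Q = 489 − 2(785/6) = 682/3.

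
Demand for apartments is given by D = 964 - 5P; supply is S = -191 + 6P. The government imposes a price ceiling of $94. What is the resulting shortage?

Shortage = 121

Equilibrium price would be P* = 105, so the ceiling at 94 binds.
At P = 94: D = 964 − 5(94) = 494, S = -191 + 6(94) = 373.
Shortage = 494 − 373 = 121.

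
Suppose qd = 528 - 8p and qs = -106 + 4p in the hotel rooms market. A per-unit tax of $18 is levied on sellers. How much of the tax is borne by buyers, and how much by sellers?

Pre-tax equilibrium: p* = 317/6, q* = 316/3.
Tax on sellers shifts supply to qs = -106 + 4(p − 18) = -178 + 4p.
528 - 8p = -178 + 4p gives buyer price pb = 353/6; sellers receive ps = 353/6 − 18 = 245/6.
New quantity: q = 528 − 8(353/6) = 172/3.
Buyer burden = 353/6 − 317/6 = 6; seller burden = 317/6 − 245/6 = 12.

Buyers bear $6, sellers bear $12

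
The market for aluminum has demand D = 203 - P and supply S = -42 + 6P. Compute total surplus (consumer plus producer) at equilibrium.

Total surplus = 16464

Equilibrium: 203 - P = -42 + 6P gives P* = 35, Q* = 168.
Demand choke price: P = 203; supply starts at P = 7.
CS = ½(203 − 35)(168) = 14112; PS = ½(35 − 7)(168) = 2352.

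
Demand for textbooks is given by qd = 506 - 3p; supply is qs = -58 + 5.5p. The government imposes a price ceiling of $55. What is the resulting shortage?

Shortage = 96.5

Equilibrium price would be p* = 1128/17, so the ceiling at 55 binds.
At p = 55: qd = 506 − 3(55) = 341, qs = -58 + 5.5(55) = 244.5.
Shortage = 341 − 244.5 = 96.5.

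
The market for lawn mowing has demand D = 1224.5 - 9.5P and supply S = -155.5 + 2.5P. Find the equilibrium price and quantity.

Set D = S: 1224.5 - 9.5P = -155.5 + 2.5P.
1380 = 12P, so P* = 115.
Q* = 1224.5 − 9.5(115) = 132.

P* = 115, Q* = 132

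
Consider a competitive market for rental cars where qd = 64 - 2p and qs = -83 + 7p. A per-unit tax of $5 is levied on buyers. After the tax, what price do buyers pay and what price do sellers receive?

Pre-tax equilibrium: p* = 49/3, q* = 94/3.
Tax on buyers shifts demand to qd = 64 − 2(p + 5) = 54 - 2p.
54 - 2p = -83 + 7p gives seller price ps = 137/9; buyers pay pb = 137/9 + 5 = 182/9.
New quantity: q = 64 − 2(182/9) = 212/9.

Buyers pay 182/9, sellers receive 137/9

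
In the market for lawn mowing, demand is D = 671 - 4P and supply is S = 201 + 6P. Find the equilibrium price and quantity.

Set D = S: 671 - 4P = 201 + 6P.
470 = 10P, so P* = 47.
Q* = 671 − 4(47) = 483.

P* = 47, Q* = 483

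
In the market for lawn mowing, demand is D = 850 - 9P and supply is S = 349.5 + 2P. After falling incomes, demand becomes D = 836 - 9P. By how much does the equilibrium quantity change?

ΔQ = -28/11

Original equilibrium: P* = 45.5, Q* = 440.5.
New equilibrium: 836 - 9P = 349.5 + 2P, so 486.5 = 11P and P' = 973/22; Q' = 836 − 9(973/22) = 9635/22.
Change in quantity: 9635/22 − 440.5 = -28/11.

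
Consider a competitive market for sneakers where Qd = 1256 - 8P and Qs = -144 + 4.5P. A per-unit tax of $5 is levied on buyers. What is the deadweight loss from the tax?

Deadweight loss = 36

Pre-tax equilibrium: P* = 112, Q* = 360.
Tax on buyers shifts demand to Qd = 1256 − 8(P + 5) = 1216 - 8P.
1216 - 8P = -144 + 4.5P gives seller price Ps = 108.8; buyers pay Pb = 108.8 + 5 = 113.8.
New quantity: Q = 1256 − 8(113.8) = 345.6.
DWL = ½ × 5 × (360 − 345.6) = 36.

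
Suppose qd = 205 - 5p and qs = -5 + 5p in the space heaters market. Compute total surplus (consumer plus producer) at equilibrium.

Total surplus = 2000

Equilibrium: 205 - 5p = -5 + 5p gives p* = 21, q* = 100.
Demand choke price: p = 41; supply starts at p = 1.
CS = ½(41 − 21)(100) = 1000; PS = ½(21 − 1)(100) = 1000.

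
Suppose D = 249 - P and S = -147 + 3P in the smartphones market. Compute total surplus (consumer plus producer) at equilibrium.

Total surplus = 15000

Equilibrium: 249 - P = -147 + 3P gives P* = 99, Q* = 150.
Demand choke price: P = 249; supply starts at P = 49.
CS = ½(249 − 99)(150) = 11250; PS = ½(99 − 49)(150) = 3750.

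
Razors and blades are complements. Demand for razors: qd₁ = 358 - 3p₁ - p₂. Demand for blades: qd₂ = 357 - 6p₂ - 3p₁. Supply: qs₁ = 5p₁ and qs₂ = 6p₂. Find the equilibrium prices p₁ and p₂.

Market 1: 358 - 3p₁ - p₂ = 5p₁ → 8p₁ + p₂ = 358.
Market 2: 12p₂ + 3p₁ = 357.
Eliminating p₂: 12×(1) − 1×(2) gives 93p₁ = 3939, so p₁ = 1313/31.
Back-substitute into (2): p₂ = (357 − 3×1313/31) / 12 = 594/31.

p₁ = 1313/31, p₂ = 594/31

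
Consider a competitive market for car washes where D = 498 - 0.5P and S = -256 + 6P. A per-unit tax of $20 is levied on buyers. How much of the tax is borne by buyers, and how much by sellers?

Buyers bear 240/13, sellers bear 20/13

Pre-tax equilibrium: P* = 116, Q* = 440.
Tax on buyers shifts demand to D = 498 − 0.5(P + 20) = 488 - 0.5P.
488 - 0.5P = -256 + 6P gives seller price Ps = 1488/13; buyers pay Pb = 1488/13 + 20 = 1748/13.
New quantity: Q = 498 − 0.5(1748/13) = 5600/13.
Buyer burden = 1748/13 − 116 = 240/13; seller burden = 116 − 1488/13 = 20/13.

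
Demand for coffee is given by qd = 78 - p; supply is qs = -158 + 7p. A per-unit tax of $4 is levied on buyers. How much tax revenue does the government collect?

Pre-tax equilibrium: p* = 29.5, q* = 48.5.
Tax on buyers shifts demand to qd = 78 − 1(p + 4) = 74 - p.
74 - p = -158 + 7p gives seller price ps = 29; buyers pay pb = 29 + 4 = 33.
New quantity: q = 78 − 1(33) = 45.
Revenue = 4 × 45 = 180.

Tax revenue = 180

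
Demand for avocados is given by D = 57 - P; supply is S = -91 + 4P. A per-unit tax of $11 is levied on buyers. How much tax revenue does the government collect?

Pre-tax equilibrium: P* = 29.6, Q* = 27.4.
Tax on buyers shifts demand to D = 57 − 1(P + 11) = 46 - P.
46 - P = -91 + 4P gives seller price Ps = 27.4; buyers pay Pb = 27.4 + 11 = 38.4.
New quantity: Q = 57 − 1(38.4) = 18.6.
Revenue = 11 × 18.6 = 204.6.

Tax revenue = 204.6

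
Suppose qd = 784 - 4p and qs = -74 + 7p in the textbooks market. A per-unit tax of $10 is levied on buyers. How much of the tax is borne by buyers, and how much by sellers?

Buyers bear 70/11, sellers bear 40/11

Pre-tax equilibrium: p* = 78, q* = 472.
Tax on buyers shifts demand to qd = 784 − 4(p + 10) = 744 - 4p.
744 - 4p = -74 + 7p gives seller price ps = 818/11; buyers pay pb = 818/11 + 10 = 928/11.
New quantity: q = 784 − 4(928/11) = 4912/11.
Buyer burden = 928/11 − 78 = 70/11; seller burden = 78 − 818/11 = 40/11.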